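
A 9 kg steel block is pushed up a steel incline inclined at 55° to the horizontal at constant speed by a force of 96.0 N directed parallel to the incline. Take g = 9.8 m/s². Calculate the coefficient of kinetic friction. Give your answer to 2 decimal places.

At constant speed ΣF = 0 along the incline. The applied 96.0 N acts up the slope; the weight component mg sin 55° = 72.249 N and kinetic friction μN both act down the slope.
So 96.0 = 72.249 + μ × 50.589, giving μ = (96.0 − 72.249) / 50.589 = 0.4695.

0.47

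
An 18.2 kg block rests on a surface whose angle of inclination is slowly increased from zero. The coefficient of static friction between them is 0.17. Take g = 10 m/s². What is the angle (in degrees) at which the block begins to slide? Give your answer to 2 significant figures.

At the threshold of sliding, static friction is at its maximum μ_s N and exactly balances the weight component along the incline: mg sin θ = μ_s mg cos θ.
Hence tan θ = μ_s = 0.17, so θ = arctan(0.17) = 9.6480°.

9.6°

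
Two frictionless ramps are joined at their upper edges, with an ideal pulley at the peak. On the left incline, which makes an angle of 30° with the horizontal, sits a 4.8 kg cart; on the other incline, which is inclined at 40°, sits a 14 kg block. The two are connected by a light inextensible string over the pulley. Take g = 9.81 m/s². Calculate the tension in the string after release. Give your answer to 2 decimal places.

40.07 N

Resolve each weight along its own incline: the 4.8 kg mass has component 4.8 × 9.81 × sin 30° = 23.544 N down its slope, and the 14 kg mass has 14 × 9.81 × sin 40° = 88.280 N down its slope.
The 14 kg side's 88.280 N exceeds the other side's 23.544 N, so that mass slides down and the 4.8 kg mass slides up. Taking that direction as positive, Newton's second law for the whole system gives 88.280 − 23.544 = (4.8 + 14) a, so a = 64.736 / 18.8 = 3.4434 m/s².
For the 4.8 kg mass (up-slope positive): T − 23.544 = 4.8 × 3.4434, so T = 40.072 N.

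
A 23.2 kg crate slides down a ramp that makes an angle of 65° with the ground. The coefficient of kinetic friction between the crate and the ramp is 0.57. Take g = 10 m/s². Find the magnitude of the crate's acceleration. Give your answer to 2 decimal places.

Resolving the weight along the incline: the component pulling the crate down the slope is mg sin 65° = 23.2 × 10 × 0.9063 = 210.262 N, and the normal force is N = mg cos 65° = 23.2 × 10 × 0.4226 = 98.043 N.
Kinetic friction acts up the slope with magnitude f = μN = 0.57 × 98.043 = 55.885 N.
Net force along the incline is 210.262 − 55.885 = 154.377 N, so a = 154.377 / 23.2 = 6.6542 m/s².

6.65 m/s²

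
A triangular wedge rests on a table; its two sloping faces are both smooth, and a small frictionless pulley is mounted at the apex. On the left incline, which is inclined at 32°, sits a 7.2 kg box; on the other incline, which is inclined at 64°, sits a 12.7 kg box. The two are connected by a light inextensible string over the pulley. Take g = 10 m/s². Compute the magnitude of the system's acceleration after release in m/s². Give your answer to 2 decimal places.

3.82 m/s²

Resolve each weight along its own incline: the 7.2 kg mass has component 7.2 × 10 × sin 32° = 38.154 N down its slope, and the 12.7 kg mass has 12.7 × 10 × sin 64° = 114.147 N down its slope.
The 12.7 kg side's 114.147 N exceeds the other side's 38.154 N, so that mass slides down and the 7.2 kg mass slides up. Taking that direction as positive, Newton's second law for the whole system gives 114.147 − 38.154 = (7.2 + 12.7) a, so a = 75.993 / 19.9 = 3.8187 m/s².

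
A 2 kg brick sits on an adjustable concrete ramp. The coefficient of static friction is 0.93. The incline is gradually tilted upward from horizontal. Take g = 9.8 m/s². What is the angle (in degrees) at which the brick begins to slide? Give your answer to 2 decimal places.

42.92°

At the threshold of sliding, static friction is at its maximum μ_s N and exactly balances the weight component along the incline: mg sin θ = μ_s mg cos θ.
Hence tan θ = μ_s = 0.93, so θ = arctan(0.93) = 42.9228°.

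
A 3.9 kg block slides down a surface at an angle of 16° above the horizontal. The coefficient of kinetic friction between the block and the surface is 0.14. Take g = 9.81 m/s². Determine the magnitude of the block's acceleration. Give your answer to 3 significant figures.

Resolving the weight along the incline: the component pulling the block down the slope is mg sin 16° = 3.9 × 9.81 × 0.2756 = 10.544 N, and the normal force is N = mg cos 16° = 3.9 × 9.81 × 0.9613 = 36.778 N.
Kinetic friction acts up the slope with magnitude f = μN = 0.14 × 36.778 = 5.149 N.
Net force along the incline is 10.544 − 5.149 = 5.395 N, so a = 5.395 / 3.9 = 1.3833 m/s².

1.38 m/s²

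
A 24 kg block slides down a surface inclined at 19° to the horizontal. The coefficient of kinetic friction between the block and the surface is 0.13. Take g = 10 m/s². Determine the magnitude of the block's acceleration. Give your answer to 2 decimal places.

Resolving the weight along the incline: the component pulling the block down the slope is mg sin 19° = 24 × 10 × 0.3256 = 78.144 N, and the normal force is N = mg cos 19° = 24 × 10 × 0.9455 = 226.920 N.
Kinetic friction acts up the slope with magnitude f = μN = 0.13 × 226.920 = 29.500 N.
Net force along the incline is 78.144 − 29.500 = 48.644 N, so a = 48.644 / 24 = 2.0268 m/s².

2.03 m/s²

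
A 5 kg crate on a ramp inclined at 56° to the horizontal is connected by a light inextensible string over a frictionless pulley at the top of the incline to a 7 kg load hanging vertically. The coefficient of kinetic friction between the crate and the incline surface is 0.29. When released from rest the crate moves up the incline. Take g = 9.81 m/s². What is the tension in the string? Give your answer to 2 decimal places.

56.97 N

For the crate on the incline: the weight component along the slope is m₁g sin 56° = 5 × 9.81 × 0.8290 = 40.662 N and the normal force is N = m₁g cos 56° = 27.428 N.
Kinetic friction opposes the crate's motion up the incline: f = μN = 0.29 × 27.428 = 7.954 N acting down the slope.
Newton's second law for the crate (up-slope positive): T − 40.662 − 7.954 = 5 a. For the hanging load (downward positive): 7 × 9.81 − T = 7 a.
Adding the two equations eliminates T: 20.054 = 12 a, so a = 1.6712 m/s².
Then from the hanging load's equation, T = 7 × (9.81 − 1.6712) = 56.972 N.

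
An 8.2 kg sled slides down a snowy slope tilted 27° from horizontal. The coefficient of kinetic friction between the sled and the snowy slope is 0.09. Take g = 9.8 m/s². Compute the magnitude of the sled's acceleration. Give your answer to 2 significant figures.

3.7 m/s²

Resolving the weight along the incline: the component pulling the sled down the slope is mg sin 27° = 8.2 × 9.8 × 0.4540 = 36.483 N, and the normal force is N = mg cos 27° = 8.2 × 9.8 × 0.8910 = 71.601 N.
Kinetic friction acts up the slope with magnitude f = μN = 0.09 × 71.601 = 6.444 N.
Net force along the incline is 36.483 − 6.444 = 30.039 N, so a = 30.039 / 8.2 = 3.6633 m/s².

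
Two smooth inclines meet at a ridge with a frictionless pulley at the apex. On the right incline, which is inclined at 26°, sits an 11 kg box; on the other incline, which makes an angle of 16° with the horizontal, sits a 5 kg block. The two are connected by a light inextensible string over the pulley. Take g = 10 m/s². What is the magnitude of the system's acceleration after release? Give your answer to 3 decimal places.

Resolve each weight along its own incline: the 11 kg mass has component 11 × 10 × sin 26° = 48.221 N down its slope, and the 5 kg mass has 5 × 10 × sin 16° = 13.782 N down its slope.
The 11 kg side's 48.221 N exceeds the other side's 13.782 N, so that mass slides down and the 5 kg mass slides up. Taking that direction as positive, Newton's second law for the whole system gives 48.221 − 13.782 = (11 + 5) a, so a = 34.439 / 16 = 2.1524 m/s².

2.152 m/s²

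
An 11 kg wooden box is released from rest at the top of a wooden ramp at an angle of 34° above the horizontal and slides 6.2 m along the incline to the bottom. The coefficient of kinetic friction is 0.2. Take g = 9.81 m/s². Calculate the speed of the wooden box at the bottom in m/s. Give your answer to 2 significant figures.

The weight component along the incline is mg sin 34° = 60.343 N and the normal force is N = mg cos 34° = 89.461 N.
Friction up the slope is f = μN = 0.2 × 89.461 = 17.892 N, so the net downslope force is 60.343 − 17.892 = 42.451 N and a = 42.451 / 11 = 3.8592 m/s².
Starting from rest over a distance of 6.2 m, v² = 2aL = 2 × 3.8592 × 6.2 = 47.8541, so v = 6.9177 m/s.

6.9 m/s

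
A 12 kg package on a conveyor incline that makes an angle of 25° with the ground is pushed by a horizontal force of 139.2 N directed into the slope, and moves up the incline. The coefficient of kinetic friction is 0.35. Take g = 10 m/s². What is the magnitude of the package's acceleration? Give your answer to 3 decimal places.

1.399 m/s²

The horizontal push has components F cos 25° = 139.2 × 0.9063 = 126.157 N up the incline and F sin 25° = 139.2 × 0.4226 = 58.826 N pressing into the surface.
The normal force is therefore N = mg cos 25° + F sin 25° = 108.756 + 58.826 = 167.582 N, and kinetic friction down the slope is μN = 0.35 × 167.582 = 58.654 N.
Along the incline: F cos 25° − mg sin 25° − μN = ma, so 126.157 − 50.712 − 58.654 = 12 a, giving a = 1.3992 m/s².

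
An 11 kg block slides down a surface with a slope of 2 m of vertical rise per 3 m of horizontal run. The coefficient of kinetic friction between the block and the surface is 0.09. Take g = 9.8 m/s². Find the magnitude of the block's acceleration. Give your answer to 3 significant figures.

Resolving the weight along the incline: the component pulling the block down the slope is mg sin 33.69° = 11 × 9.8 × 0.5547 = 59.797 N, and the normal force is N = mg cos 33.69° = 11 × 9.8 × 0.8321 = 89.700 N.
Kinetic friction acts up the slope with magnitude f = μN = 0.09 × 89.700 = 8.073 N.
Net force along the incline is 59.797 − 8.073 = 51.724 N, so a = 51.724 / 11 = 4.7022 m/s².

4.70 m/s²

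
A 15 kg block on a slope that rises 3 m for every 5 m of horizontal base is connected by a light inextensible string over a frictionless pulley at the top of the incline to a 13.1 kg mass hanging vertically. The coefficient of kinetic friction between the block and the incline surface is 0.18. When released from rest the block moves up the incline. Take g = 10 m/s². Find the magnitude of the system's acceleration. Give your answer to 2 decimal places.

For the block on the incline: the weight component along the slope is m₁g sin 30.96° = 15 × 10 × 0.5145 = 77.175 N and the normal force is N = m₁g cos 30.96° = 128.624 N.
Kinetic friction opposes the block's motion up the incline: f = μN = 0.18 × 128.624 = 23.152 N acting down the slope.
Newton's second law for the block (up-slope positive): T − 77.175 − 23.152 = 15 a. For the hanging mass (downward positive): 13.1 × 10 − T = 13.1 a.
Adding the two equations eliminates T: 30.673 = 28.1 a, so a = 1.0916 m/s².

1.09 m/s²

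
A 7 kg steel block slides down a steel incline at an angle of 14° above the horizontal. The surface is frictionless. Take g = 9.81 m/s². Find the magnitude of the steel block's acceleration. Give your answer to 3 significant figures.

2.37 m/s²

Resolving the weight along the incline: the component pulling the steel block down the slope is mg sin 14° = 7 × 9.81 × 0.2419 = 16.611 N, and the normal force is N = mg cos 14° = 7 × 9.81 × 0.9703 = 66.631 N.
With no friction the net force along the incline is 16.611 N, so a = g sin 14° = 16.611 / 7 = 2.3730 m/s².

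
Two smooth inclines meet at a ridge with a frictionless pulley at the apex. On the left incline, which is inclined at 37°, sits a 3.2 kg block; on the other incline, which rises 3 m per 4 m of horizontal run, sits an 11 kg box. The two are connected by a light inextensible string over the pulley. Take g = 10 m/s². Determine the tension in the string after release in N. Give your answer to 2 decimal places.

Resolve each weight along its own incline: the 3.2 kg mass has component 3.2 × 10 × sin 37° = 19.258 N down its slope, and the 11 kg mass has 11 × 10 × sin 36.87° = 66.000 N down its slope.
The 11 kg side's 66.000 N exceeds the other side's 19.258 N, so that mass slides down and the 3.2 kg mass slides up. Taking that direction as positive, Newton's second law for the whole system gives 66.000 − 19.258 = (3.2 + 11) a, so a = 46.742 / 14.2 = 3.2917 m/s².
For the 3.2 kg mass (up-slope positive): T − 19.258 = 3.2 × 3.2917, so T = 29.791 N.

29.79 N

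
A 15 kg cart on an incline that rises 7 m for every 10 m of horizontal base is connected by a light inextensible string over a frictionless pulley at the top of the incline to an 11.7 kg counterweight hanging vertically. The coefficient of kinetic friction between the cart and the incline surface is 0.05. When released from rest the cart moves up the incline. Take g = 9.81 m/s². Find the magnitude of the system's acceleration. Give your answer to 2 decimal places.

0.91 m/s²

For the cart on the incline: the weight component along the slope is m₁g sin 34.99° = 15 × 9.81 × 0.5735 = 84.391 N and the normal force is N = m₁g cos 34.99° = 120.550 N.
Kinetic friction opposes the cart's motion up the incline: f = μN = 0.05 × 120.550 = 6.027 N acting down the slope.
Newton's second law for the cart (up-slope positive): T − 84.391 − 6.027 = 15 a. For the hanging counterweight (downward positive): 11.7 × 9.81 − T = 11.7 a.
Adding the two equations eliminates T: 24.359 = 26.7 a, so a = 0.9123 m/s².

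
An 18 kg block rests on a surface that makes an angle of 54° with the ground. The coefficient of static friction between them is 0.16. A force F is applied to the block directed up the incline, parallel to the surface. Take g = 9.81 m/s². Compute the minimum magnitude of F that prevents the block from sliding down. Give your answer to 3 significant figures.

126 N

The normal force is N = mg cos 54° = 103.791 N. With F at its minimum the block is on the verge of sliding down, so static friction is at its maximum μ_s N = 0.16 × 103.791 = 16.607 N and acts up the slope.
Equilibrium along the incline: F + μ_s N = mg sin 54°, so F = 142.856 − 16.607 = 126.249 N.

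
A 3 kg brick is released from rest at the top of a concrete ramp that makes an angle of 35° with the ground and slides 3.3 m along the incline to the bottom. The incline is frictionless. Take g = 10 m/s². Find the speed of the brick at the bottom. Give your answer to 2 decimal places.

The weight component along the incline is mg sin 35° = 17.207 N and the normal force is N = mg cos 35° = 24.575 N.
With no friction, a = g sin 35° = 5.7358 m/s².
Starting from rest over a distance of 3.3 m, v² = 2aL = 2 × 5.7358 × 3.3 = 37.8563, so v = 6.1527 m/s.

6.15 m/s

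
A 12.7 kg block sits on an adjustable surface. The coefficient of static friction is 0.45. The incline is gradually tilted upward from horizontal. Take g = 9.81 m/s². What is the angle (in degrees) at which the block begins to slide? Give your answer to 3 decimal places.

At the threshold of sliding, static friction is at its maximum μ_s N and exactly balances the weight component along the incline: mg sin θ = μ_s mg cos θ.
Hence tan θ = μ_s = 0.45, so θ = arctan(0.45) = 24.2277°.

24.228°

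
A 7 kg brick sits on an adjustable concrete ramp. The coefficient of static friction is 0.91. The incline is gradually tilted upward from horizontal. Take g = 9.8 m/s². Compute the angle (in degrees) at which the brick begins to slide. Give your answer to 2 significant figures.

42°

At the threshold of sliding, static friction is at its maximum μ_s N and exactly balances the weight component along the incline: mg sin θ = μ_s mg cos θ.
Hence tan θ = μ_s = 0.91, so θ = arctan(0.91) = 42.3022°.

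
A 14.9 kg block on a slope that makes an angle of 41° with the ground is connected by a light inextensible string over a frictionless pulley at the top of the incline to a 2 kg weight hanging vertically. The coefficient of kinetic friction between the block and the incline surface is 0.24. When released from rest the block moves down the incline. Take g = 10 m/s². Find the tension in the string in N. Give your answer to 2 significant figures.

26 N

For the block on the incline: the weight component along the slope is m₁g sin 41° = 14.9 × 10 × 0.6561 = 97.759 N and the normal force is N = m₁g cos 41° = 112.452 N.
Kinetic friction opposes the block's motion down the incline: f = μN = 0.24 × 112.452 = 26.988 N acting up the slope.
Newton's second law for the block (down-slope positive): 97.759 − 26.988 − T = 14.9 a. For the hanging weight (upward positive): T − 2 × 10 = 2 a.
Adding the two equations eliminates T: 50.771 = 16.9 a, so a = 3.0042 m/s².
Then from the hanging weight's equation, T = 2 × (10 + 3.0042) = 26.008 N.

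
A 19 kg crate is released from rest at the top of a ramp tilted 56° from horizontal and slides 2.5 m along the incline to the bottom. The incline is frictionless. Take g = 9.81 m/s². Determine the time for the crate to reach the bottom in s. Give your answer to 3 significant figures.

0.784 s

The weight component along the incline is mg sin 56° = 154.524 N and the normal force is N = mg cos 56° = 104.228 N.
With no friction, a = g sin 56° = 8.1329 m/s².
Starting from rest, L = ½at², so t = √(2L/a) = √(2 × 2.5 / 8.1329) = 0.7841 s.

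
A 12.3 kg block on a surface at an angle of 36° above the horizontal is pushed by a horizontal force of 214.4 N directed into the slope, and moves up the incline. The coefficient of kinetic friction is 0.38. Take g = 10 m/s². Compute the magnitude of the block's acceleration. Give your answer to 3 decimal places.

The horizontal push has components F cos 36° = 214.4 × 0.8090 = 173.450 N up the incline and F sin 36° = 214.4 × 0.5878 = 126.024 N pressing into the surface.
The normal force is therefore N = mg cos 36° + F sin 36° = 99.507 + 126.024 = 225.531 N, and kinetic friction down the slope is μN = 0.38 × 225.531 = 85.702 N.
Along the incline: F cos 36° − mg sin 36° − μN = ma, so 173.450 − 72.299 − 85.702 = 12.3 a, giving a = 1.2560 m/s².

1.256 m/s²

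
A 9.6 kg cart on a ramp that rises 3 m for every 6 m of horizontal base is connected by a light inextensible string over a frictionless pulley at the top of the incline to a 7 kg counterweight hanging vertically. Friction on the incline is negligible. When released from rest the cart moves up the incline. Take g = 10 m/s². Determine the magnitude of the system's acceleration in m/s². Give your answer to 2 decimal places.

For the cart on the incline: the weight component along the slope is m₁g sin 26.57° = 9.6 × 10 × 0.4472 = 42.931 N and the normal force is N = m₁g cos 26.57° = 85.865 N.
Newton's second law for the cart (up-slope positive): T − 42.931 = 9.6 a. For the hanging counterweight (downward positive): 7 × 10 − T = 7 a.
Adding the two equations eliminates T: 27.069 = 16.6 a, so a = 1.6307 m/s².

1.63 m/s²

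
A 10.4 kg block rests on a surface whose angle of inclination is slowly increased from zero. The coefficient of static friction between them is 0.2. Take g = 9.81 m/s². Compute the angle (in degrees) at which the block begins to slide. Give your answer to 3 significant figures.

At the threshold of sliding, static friction is at its maximum μ_s N and exactly balances the weight component along the incline: mg sin θ = μ_s mg cos θ.
Hence tan θ = μ_s = 0.2, so θ = arctan(0.2) = 11.3099°.

11.3°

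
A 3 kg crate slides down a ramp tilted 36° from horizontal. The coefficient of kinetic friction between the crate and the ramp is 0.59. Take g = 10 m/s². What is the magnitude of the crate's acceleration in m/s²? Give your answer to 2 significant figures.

1.1 m/s²

Resolving the weight along the incline: the component pulling the crate down the slope is mg sin 36° = 3 × 10 × 0.5878 = 17.634 N, and the normal force is N = mg cos 36° = 3 × 10 × 0.8090 = 24.270 N.
Kinetic friction acts up the slope with magnitude f = μN = 0.59 × 24.270 = 14.319 N.
Net force along the incline is 17.634 − 14.319 = 3.315 N, so a = 3.315 / 3 = 1.1050 m/s².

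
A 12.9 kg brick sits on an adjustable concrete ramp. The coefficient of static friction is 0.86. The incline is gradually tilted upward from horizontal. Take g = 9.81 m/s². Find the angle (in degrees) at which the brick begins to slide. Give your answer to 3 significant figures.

At the threshold of sliding, static friction is at its maximum μ_s N and exactly balances the weight component along the incline: mg sin θ = μ_s mg cos θ.
Hence tan θ = μ_s = 0.86, so θ = arctan(0.86) = 40.6955°.

40.7°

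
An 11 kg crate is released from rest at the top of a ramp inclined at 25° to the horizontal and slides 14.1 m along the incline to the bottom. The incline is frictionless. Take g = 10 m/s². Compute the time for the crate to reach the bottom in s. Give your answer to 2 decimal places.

2.58 s

The weight component along the incline is mg sin 25° = 46.488 N and the normal force is N = mg cos 25° = 99.694 N.
With no friction, a = g sin 25° = 4.2262 m/s².
Starting from rest, L = ½at², so t = √(2L/a) = √(2 × 14.1 / 4.2262) = 2.5831 s.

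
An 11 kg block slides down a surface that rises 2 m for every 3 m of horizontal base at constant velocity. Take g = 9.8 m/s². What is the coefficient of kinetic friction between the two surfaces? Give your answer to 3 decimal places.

0.667

At constant velocity the net force along the incline is zero: mg sin 33.69° = μ mg cos 33.69°.
So μ = tan 33.69° = 0.5547 / 0.8321 = 0.6666.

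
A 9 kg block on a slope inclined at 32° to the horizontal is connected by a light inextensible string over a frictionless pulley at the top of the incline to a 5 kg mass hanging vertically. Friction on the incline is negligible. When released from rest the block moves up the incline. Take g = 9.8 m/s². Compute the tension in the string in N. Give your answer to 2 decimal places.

For the block on the incline: the weight component along the slope is m₁g sin 32° = 9 × 9.8 × 0.5299 = 46.737 N and the normal force is N = m₁g cos 32° = 74.798 N.
Newton's second law for the block (up-slope positive): T − 46.737 = 9 a. For the hanging mass (downward positive): 5 × 9.8 − T = 5 a.
Adding the two equations eliminates T: 2.263 = 14 a, so a = 0.1616 m/s².
Then from the hanging mass's equation, T = 5 × (9.8 − 0.1616) = 48.192 N.

48.19 N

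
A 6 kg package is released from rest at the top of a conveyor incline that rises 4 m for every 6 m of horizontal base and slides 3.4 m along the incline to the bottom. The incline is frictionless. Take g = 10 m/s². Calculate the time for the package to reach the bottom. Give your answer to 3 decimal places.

The weight component along the incline is mg sin 33.69° = 33.282 N and the normal force is N = mg cos 33.69° = 49.923 N.
With no friction, a = g sin 33.69° = 5.5470 m/s².
Starting from rest, L = ½at², so t = √(2L/a) = √(2 × 3.4 / 5.5470) = 1.1072 s.

1.107 s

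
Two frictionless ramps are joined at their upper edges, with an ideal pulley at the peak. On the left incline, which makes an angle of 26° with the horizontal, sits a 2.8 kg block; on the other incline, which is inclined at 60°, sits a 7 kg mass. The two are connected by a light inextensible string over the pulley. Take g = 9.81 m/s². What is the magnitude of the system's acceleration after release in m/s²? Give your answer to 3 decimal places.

4.840 m/s²

Resolve each weight along its own incline: the 2.8 kg mass has component 2.8 × 9.81 × sin 26° = 12.041 N down its slope, and the 7 kg mass has 7 × 9.81 × sin 60° = 59.470 N down its slope.
The 7 kg side's 59.470 N exceeds the other side's 12.041 N, so that mass slides down and the 2.8 kg mass slides up. Taking that direction as positive, Newton's second law for the whole system gives 59.470 − 12.041 = (2.8 + 7) a, so a = 47.429 / 9.8 = 4.8397 m/s².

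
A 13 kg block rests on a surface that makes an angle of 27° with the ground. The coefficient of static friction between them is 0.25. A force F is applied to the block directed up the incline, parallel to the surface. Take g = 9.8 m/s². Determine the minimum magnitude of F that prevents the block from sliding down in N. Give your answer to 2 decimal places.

29.46 N

The normal force is N = mg cos 27° = 113.514 N. With F at its minimum the block is on the verge of sliding down, so static friction is at its maximum μ_s N = 0.25 × 113.514 = 28.378 N and acts up the slope.
Equilibrium along the incline: F + μ_s N = mg sin 27°, so F = 57.838 − 28.378 = 29.460 N.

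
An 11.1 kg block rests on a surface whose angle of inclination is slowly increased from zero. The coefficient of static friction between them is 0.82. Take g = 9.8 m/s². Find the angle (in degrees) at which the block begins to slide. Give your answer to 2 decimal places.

39.35°

At the threshold of sliding, static friction is at its maximum μ_s N and exactly balances the weight component along the incline: mg sin θ = μ_s mg cos θ.
Hence tan θ = μ_s = 0.82, so θ = arctan(0.82) = 39.3518°.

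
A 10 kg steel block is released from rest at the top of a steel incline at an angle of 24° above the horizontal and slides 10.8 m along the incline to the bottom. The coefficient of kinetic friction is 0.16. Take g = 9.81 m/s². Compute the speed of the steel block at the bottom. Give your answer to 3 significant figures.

The weight component along the incline is mg sin 24° = 39.901 N and the normal force is N = mg cos 24° = 89.619 N.
Friction up the slope is f = μN = 0.16 × 89.619 = 14.339 N, so the net downslope force is 39.901 − 14.339 = 25.562 N and a = 25.562 / 10 = 2.5562 m/s².
Starting from rest over a distance of 10.8 m, v² = 2aL = 2 × 2.5562 × 10.8 = 55.2139, so v = 7.4306 m/s.

7.43 m/s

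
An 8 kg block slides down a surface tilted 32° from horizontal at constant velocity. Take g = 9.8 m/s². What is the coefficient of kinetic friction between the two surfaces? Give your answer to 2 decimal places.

0.62

At constant velocity the net force along the incline is zero: mg sin 32° = μ mg cos 32°.
So μ = tan 32° = 0.5299 / 0.8480 = 0.6249.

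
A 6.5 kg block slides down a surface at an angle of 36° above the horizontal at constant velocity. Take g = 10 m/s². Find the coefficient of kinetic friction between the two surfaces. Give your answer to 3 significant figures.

At constant velocity the net force along the incline is zero: mg sin 36° = μ mg cos 36°.
So μ = tan 36° = 0.5878 / 0.8090 = 0.7266.

0.727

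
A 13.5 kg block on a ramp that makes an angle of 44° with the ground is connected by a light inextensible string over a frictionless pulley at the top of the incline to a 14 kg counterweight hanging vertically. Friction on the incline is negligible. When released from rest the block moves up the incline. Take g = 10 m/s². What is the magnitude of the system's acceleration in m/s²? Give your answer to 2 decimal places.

1.68 m/s²

For the block on the incline: the weight component along the slope is m₁g sin 44° = 13.5 × 10 × 0.6947 = 93.784 N and the normal force is N = m₁g cos 44° = 97.111 N.
Newton's second law for the block (up-slope positive): T − 93.784 = 13.5 a. For the hanging counterweight (downward positive): 14 × 10 − T = 14 a.
Adding the two equations eliminates T: 46.216 = 27.5 a, so a = 1.6806 m/s².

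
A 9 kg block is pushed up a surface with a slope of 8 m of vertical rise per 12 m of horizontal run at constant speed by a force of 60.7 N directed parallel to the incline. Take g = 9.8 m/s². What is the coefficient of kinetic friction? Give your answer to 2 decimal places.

At constant speed ΣF = 0 along the incline. The applied 60.7 N acts up the slope; the weight component mg sin 33.69° = 48.925 N and kinetic friction μN both act down the slope.
So 60.7 = 48.925 + μ × 73.387, giving μ = (60.7 − 48.925) / 73.387 = 0.1605.

0.16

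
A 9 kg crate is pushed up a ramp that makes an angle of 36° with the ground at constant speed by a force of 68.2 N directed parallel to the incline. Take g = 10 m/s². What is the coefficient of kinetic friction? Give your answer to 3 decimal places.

At constant speed ΣF = 0 along the incline. The applied 68.2 N acts up the slope; the weight component mg sin 36° = 52.901 N and kinetic friction μN both act down the slope.
So 68.2 = 52.901 + μ × 72.812, giving μ = (68.2 − 52.901) / 72.812 = 0.2101.

0.210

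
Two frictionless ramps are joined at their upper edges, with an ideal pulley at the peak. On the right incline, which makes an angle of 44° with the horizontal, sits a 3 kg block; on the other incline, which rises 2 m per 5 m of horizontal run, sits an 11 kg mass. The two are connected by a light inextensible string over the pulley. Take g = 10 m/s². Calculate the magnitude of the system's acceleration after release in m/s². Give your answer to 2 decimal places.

Resolve each weight along its own incline: the 3 kg mass has component 3 × 10 × sin 44° = 20.840 N down its slope, and the 11 kg mass has 11 × 10 × sin 21.80° = 40.853 N down its slope.
The 11 kg side's 40.853 N exceeds the other side's 20.840 N, so that mass slides down and the 3 kg mass slides up. Taking that direction as positive, Newton's second law for the whole system gives 40.853 − 20.840 = (3 + 11) a, so a = 20.013 / 14 = 1.4295 m/s².

1.43 m/s²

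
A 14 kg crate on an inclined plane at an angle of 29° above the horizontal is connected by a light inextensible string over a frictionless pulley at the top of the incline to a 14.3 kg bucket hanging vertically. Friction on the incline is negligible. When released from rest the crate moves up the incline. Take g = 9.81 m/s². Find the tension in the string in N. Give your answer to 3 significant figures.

For the crate on the incline: the weight component along the slope is m₁g sin 29° = 14 × 9.81 × 0.4848 = 66.582 N and the normal force is N = m₁g cos 29° = 120.120 N.
Newton's second law for the crate (up-slope positive): T − 66.582 = 14 a. For the hanging bucket (downward positive): 14.3 × 9.81 − T = 14.3 a.
Adding the two equations eliminates T: 73.701 = 28.3 a, so a = 2.6043 m/s².
Then from the hanging bucket's equation, T = 14.3 × (9.81 − 2.6043) = 103.042 N.

103 N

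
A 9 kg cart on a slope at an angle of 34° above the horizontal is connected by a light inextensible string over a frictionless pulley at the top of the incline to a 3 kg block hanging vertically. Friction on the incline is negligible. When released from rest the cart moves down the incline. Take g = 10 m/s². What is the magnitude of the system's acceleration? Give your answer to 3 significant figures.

For the cart on the incline: the weight component along the slope is m₁g sin 34° = 9 × 10 × 0.5592 = 50.328 N and the normal force is N = m₁g cos 34° = 74.613 N.
Newton's second law for the cart (down-slope positive): 50.328 − T = 9 a. For the hanging block (upward positive): T − 3 × 10 = 3 a.
Adding the two equations eliminates T: 20.328 = 12 a, so a = 1.6940 m/s².

1.69 m/s²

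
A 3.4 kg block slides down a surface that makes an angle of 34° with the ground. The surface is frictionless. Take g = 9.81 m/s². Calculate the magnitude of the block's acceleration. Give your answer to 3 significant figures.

5.49 m/s²

Resolving the weight along the incline: the component pulling the block down the slope is mg sin 34° = 3.4 × 9.81 × 0.5592 = 18.652 N, and the normal force is N = mg cos 34° = 3.4 × 9.81 × 0.8290 = 27.650 N.
With no friction the net force along the incline is 18.652 N, so a = g sin 34° = 18.652 / 3.4 = 5.4859 m/s².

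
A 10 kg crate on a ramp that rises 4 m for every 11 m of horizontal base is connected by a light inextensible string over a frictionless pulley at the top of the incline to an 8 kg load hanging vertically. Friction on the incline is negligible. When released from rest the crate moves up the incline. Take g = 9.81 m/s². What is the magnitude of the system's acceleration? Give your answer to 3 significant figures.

2.50 m/s²

For the crate on the incline: the weight component along the slope is m₁g sin 19.98° = 10 × 9.81 × 0.3417 = 33.521 N and the normal force is N = m₁g cos 19.98° = 92.194 N.
Newton's second law for the crate (up-slope positive): T − 33.521 = 10 a. For the hanging load (downward positive): 8 × 9.81 − T = 8 a.
Adding the two equations eliminates T: 44.959 = 18 a, so a = 2.4977 m/s².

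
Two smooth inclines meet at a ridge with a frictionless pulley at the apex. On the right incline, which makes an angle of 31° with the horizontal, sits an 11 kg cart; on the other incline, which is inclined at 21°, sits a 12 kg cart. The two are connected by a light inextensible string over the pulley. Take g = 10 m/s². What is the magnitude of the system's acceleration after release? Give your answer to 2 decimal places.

Resolve each weight along its own incline: the 11 kg mass has component 11 × 10 × sin 31° = 56.654 N down its slope, and the 12 kg mass has 12 × 10 × sin 21° = 43.004 N down its slope.
The 11 kg side's 56.654 N exceeds the other side's 43.004 N, so that mass slides down and the 12 kg mass slides up. Taking that direction as positive, Newton's second law for the whole system gives 56.654 − 43.004 = (11 + 12) a, so a = 13.650 / 23 = 0.5935 m/s².

0.59 m/s²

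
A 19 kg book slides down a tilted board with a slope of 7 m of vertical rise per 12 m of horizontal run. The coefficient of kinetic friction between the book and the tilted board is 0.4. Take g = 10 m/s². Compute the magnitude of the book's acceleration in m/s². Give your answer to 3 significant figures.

1.58 m/s²

Resolving the weight along the incline: the component pulling the book down the slope is mg sin 30.26° = 19 × 10 × 0.5039 = 95.741 N, and the normal force is N = mg cos 30.26° = 19 × 10 × 0.8638 = 164.122 N.
Kinetic friction acts up the slope with magnitude f = μN = 0.4 × 164.122 = 65.649 N.
Net force along the incline is 95.741 − 65.649 = 30.092 N, so a = 30.092 / 19 = 1.5838 m/s².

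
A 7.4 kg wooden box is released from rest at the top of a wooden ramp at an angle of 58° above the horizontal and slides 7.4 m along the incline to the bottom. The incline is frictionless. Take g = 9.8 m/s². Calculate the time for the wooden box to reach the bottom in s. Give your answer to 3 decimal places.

The weight component along the incline is mg sin 58° = 61.500 N and the normal force is N = mg cos 58° = 38.430 N.
With no friction, a = g sin 58° = 8.3109 m/s².
Starting from rest, L = ½at², so t = √(2L/a) = √(2 × 7.4 / 8.3109) = 1.3345 s.

1.334 s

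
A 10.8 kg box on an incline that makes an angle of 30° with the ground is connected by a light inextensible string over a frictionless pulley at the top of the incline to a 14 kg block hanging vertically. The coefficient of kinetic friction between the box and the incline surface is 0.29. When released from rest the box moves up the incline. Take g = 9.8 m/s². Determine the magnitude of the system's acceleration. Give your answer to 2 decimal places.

2.33 m/s²

For the box on the incline: the weight component along the slope is m₁g sin 30° = 10.8 × 9.8 × 0.5000 = 52.920 N and the normal force is N = m₁g cos 30° = 91.660 N.
Kinetic friction opposes the box's motion up the incline: f = μN = 0.29 × 91.660 = 26.581 N acting down the slope.
Newton's second law for the box (up-slope positive): T − 52.920 − 26.581 = 10.8 a. For the hanging block (downward positive): 14 × 9.8 − T = 14 a.
Adding the two equations eliminates T: 57.699 = 24.8 a, so a = 2.3266 m/s².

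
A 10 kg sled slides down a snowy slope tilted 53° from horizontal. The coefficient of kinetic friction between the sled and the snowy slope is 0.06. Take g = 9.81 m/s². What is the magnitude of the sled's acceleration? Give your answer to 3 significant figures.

7.48 m/s²

Resolving the weight along the incline: the component pulling the sled down the slope is mg sin 53° = 10 × 9.81 × 0.7986 = 78.343 N, and the normal force is N = mg cos 53° = 10 × 9.81 × 0.6018 = 59.037 N.
Kinetic friction acts up the slope with magnitude f = μN = 0.06 × 59.037 = 3.542 N.
Net force along the incline is 78.343 − 3.542 = 74.801 N, so a = 74.801 / 10 = 7.4801 m/s².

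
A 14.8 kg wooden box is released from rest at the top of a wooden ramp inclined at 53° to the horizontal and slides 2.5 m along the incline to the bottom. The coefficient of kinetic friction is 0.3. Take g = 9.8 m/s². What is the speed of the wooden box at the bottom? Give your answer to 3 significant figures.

The weight component along the incline is mg sin 53° = 115.834 N and the normal force is N = mg cos 53° = 87.287 N.
Friction up the slope is f = μN = 0.3 × 87.287 = 26.186 N, so the net downslope force is 115.834 − 26.186 = 89.648 N and a = 89.648 / 14.8 = 6.0573 m/s².
Starting from rest over a distance of 2.5 m, v² = 2aL = 2 × 6.0573 × 2.5 = 30.2865, so v = 5.5033 m/s.

5.50 m/s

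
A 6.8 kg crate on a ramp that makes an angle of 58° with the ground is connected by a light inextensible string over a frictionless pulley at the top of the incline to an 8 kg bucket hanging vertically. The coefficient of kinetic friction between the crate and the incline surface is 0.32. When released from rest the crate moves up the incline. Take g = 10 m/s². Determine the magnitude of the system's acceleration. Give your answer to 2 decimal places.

For the crate on the incline: the weight component along the slope is m₁g sin 58° = 6.8 × 10 × 0.8480 = 57.664 N and the normal force is N = m₁g cos 58° = 36.035 N.
Kinetic friction opposes the crate's motion up the incline: f = μN = 0.32 × 36.035 = 11.531 N acting down the slope.
Newton's second law for the crate (up-slope positive): T − 57.664 − 11.531 = 6.8 a. For the hanging bucket (downward positive): 8 × 10 − T = 8 a.
Adding the two equations eliminates T: 10.805 = 14.8 a, so a = 0.7301 m/s².

0.73 m/s²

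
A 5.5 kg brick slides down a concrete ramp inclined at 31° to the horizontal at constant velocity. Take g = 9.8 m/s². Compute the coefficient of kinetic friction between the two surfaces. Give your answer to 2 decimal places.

0.60

At constant velocity the net force along the incline is zero: mg sin 31° = μ mg cos 31°.
So μ = tan 31° = 0.5150 / 0.8572 = 0.6008.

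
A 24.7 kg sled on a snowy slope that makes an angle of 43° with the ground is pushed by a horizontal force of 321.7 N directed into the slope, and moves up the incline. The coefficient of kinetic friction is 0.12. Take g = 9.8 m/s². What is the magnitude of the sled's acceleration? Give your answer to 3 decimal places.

0.916 m/s²

The horizontal push has components F cos 43° = 321.7 × 0.7314 = 235.291 N up the incline and F sin 43° = 321.7 × 0.6820 = 219.399 N pressing into the surface.
The normal force is therefore N = mg cos 43° + F sin 43° = 177.043 + 219.399 = 396.442 N, and kinetic friction down the slope is μN = 0.12 × 396.442 = 47.573 N.
Along the incline: F cos 43° − mg sin 43° − μN = ma, so 235.291 − 165.085 − 47.573 = 24.7 a, giving a = 0.9163 m/s².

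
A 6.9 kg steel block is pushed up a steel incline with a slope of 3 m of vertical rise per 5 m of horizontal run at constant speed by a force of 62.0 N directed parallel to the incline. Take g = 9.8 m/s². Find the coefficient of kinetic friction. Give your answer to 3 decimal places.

At constant speed ΣF = 0 along the incline. The applied 62.0 N acts up the slope; the weight component mg sin 30.96° = 34.790 N and kinetic friction μN both act down the slope.
So 62.0 = 34.790 + μ × 57.984, giving μ = (62.0 − 34.790) / 57.984 = 0.4693.

0.469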